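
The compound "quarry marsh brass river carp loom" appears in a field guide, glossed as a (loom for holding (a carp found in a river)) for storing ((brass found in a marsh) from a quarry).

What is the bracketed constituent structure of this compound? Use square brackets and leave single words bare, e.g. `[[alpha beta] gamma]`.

[[quarry [marsh brass]] [[river carp] loom]]

Overall it is a kind of loom (specifically "river carp loom"); the modifier is "quarry marsh brass".
Within "quarry marsh brass", the head is "brass" (specifically "marsh brass") and the modifier is "quarry".
Within "marsh brass", the head is "brass" and the modifier is "marsh".
Within "river carp loom", the head is "loom" and the modifier is "river carp".
Within "river carp", the head is "carp" and the modifier is "river".
Putting it together: [[quarry [marsh brass]] [[river carp] loom]].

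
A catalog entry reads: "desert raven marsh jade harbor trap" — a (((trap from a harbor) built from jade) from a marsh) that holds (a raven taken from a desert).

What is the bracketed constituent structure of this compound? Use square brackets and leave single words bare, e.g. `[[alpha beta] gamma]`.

Overall it is a kind of trap (specifically "marsh jade harbor trap"); the modifier is "desert raven".
"desert raven" → head "raven", modifier "desert".
"marsh jade harbor trap" → head "trap" (specifically "jade harbor trap"), modifier "marsh".
"jade harbor trap" → head "trap" (specifically "harbor trap"), modifier "jade".
"harbor trap" → head "trap", modifier "harbor".
Putting it together: [[desert raven] [marsh [jade [harbor trap]]]].

[[desert raven] [marsh [jade [harbor trap]]]]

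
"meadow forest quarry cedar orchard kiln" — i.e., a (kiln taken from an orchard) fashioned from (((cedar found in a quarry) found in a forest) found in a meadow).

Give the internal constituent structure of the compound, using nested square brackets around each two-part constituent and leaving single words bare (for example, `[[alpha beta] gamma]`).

Overall it is a kind of kiln (specifically "orchard kiln"); the modifier is "meadow forest quarry cedar".
Inside "meadow forest quarry cedar": head "cedar" (specifically "forest quarry cedar"), modifier "meadow".
Inside "forest quarry cedar": head "cedar" (specifically "quarry cedar"), modifier "forest".
Inside "quarry cedar": head "cedar", modifier "quarry".
Inside "orchard kiln": head "kiln", modifier "orchard".
Assembled: [[meadow [forest [quarry cedar]]] [orchard kiln]].

[[meadow [forest [quarry cedar]]] [orchard kiln]]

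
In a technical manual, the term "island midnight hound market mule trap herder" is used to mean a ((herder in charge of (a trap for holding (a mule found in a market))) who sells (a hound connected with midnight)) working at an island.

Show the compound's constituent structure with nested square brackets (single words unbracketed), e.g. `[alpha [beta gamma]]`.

The outermost head in the paraphrase is "herder" (specifically "midnight hound market mule trap herder"), modified by "island".
Within "midnight hound market mule trap herder", the head is "herder" (specifically "market mule trap herder") and the modifier is "midnight hound".
Within "midnight hound", the head is "hound" and the modifier is "midnight".
Within "market mule trap herder", the head is "herder" and the modifier is "market mule trap".
Within "market mule trap", the head is "trap" and the modifier is "market mule".
Within "market mule", the head is "mule" and the modifier is "market".
So the structure is [island [[midnight hound] [[[market mule] trap] herder]]].

[island [[midnight hound] [[[market mule] trap] herder]]]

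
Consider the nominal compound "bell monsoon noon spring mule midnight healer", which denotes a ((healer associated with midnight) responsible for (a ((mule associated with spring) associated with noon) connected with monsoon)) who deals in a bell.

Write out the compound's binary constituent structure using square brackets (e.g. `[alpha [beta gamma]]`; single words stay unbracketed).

[bell [[monsoon [noon [spring mule]]] [midnight healer]]]

The outermost head in the paraphrase is "healer" (specifically "monsoon noon spring mule midnight healer"), modified by "bell".
Within "monsoon noon spring mule midnight healer", the head is "healer" (specifically "midnight healer") and the modifier is "monsoon noon spring mule".
Within "monsoon noon spring mule", the head is "mule" (specifically "noon spring mule") and the modifier is "monsoon".
Within "noon spring mule", the head is "mule" (specifically "spring mule") and the modifier is "noon".
Within "spring mule", the head is "mule" and the modifier is "spring".
Within "midnight healer", the head is "healer" and the modifier is "midnight".
So the structure is [bell [[monsoon [noon [spring mule]]] [midnight healer]]].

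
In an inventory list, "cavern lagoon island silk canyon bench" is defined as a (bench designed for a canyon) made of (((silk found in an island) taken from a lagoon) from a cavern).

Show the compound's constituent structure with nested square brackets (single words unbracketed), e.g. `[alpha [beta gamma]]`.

Overall it is a kind of bench (specifically "canyon bench"); the modifier is "cavern lagoon island silk".
Within "cavern lagoon island silk", the head is "silk" (specifically "lagoon island silk") and the modifier is "cavern".
Within "lagoon island silk", the head is "silk" (specifically "island silk") and the modifier is "lagoon".
Within "island silk", the head is "silk" and the modifier is "island".
Within "canyon bench", the head is "bench" and the modifier is "canyon".
Putting it together: [[cavern [lagoon [island silk]]] [canyon bench]].

[[cavern [lagoon [island silk]]] [canyon bench]]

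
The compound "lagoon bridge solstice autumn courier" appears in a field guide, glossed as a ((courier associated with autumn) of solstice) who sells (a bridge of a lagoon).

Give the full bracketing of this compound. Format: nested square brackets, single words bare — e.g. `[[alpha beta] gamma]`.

Whole compound: head "courier" (specifically "solstice autumn courier"), modifier "lagoon bridge".
Inside "lagoon bridge": head "bridge", modifier "lagoon".
Inside "solstice autumn courier": head "courier" (specifically "autumn courier"), modifier "solstice".
Inside "autumn courier": head "courier", modifier "autumn".
Assembled: [[lagoon bridge] [solstice [autumn courier]]].

[[lagoon bridge] [solstice [autumn courier]]]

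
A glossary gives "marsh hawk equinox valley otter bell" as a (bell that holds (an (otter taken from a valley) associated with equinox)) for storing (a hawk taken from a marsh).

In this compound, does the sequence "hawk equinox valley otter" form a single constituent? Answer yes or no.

no

The top-level split is [marsh hawk] [equinox valley otter bell]; the full structure is [[marsh hawk] [[equinox [valley otter]] bell]].
"hawk equinox valley otter" straddles a constituent boundary, so it is not a single unit.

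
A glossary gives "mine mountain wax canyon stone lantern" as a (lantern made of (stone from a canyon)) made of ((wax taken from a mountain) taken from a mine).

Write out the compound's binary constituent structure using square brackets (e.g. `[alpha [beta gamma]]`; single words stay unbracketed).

[[mine [mountain wax]] [[canyon stone] lantern]]

The outermost head in the paraphrase is "lantern" (specifically "canyon stone lantern"), modified by "mine mountain wax".
"mine mountain wax" → head "wax" (specifically "mountain wax"), modifier "mine".
"mountain wax" → head "wax", modifier "mountain".
"canyon stone lantern" → head "lantern", modifier "canyon stone".
"canyon stone" → head "stone", modifier "canyon".
So the structure is [[mine [mountain wax]] [[canyon stone] lantern]].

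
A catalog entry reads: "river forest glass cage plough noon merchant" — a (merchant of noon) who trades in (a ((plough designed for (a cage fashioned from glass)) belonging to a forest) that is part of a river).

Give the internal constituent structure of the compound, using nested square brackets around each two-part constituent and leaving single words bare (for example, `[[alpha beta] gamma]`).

[[river [forest [[glass cage] plough]]] [noon merchant]]

Overall it is a kind of merchant (specifically "noon merchant"); the modifier is "river forest glass cage plough".
Inside "river forest glass cage plough": head "plough" (specifically "forest glass cage plough"), modifier "river".
Inside "forest glass cage plough": head "plough" (specifically "glass cage plough"), modifier "forest".
Inside "glass cage plough": head "plough", modifier "glass cage".
Inside "glass cage": head "cage", modifier "glass".
Inside "noon merchant": head "merchant", modifier "noon".
Assembled: [[river [forest [[glass cage] plough]]] [noon merchant]].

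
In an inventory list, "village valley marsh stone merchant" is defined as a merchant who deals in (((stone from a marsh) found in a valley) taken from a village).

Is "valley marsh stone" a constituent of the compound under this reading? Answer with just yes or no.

The paraphrase groups the words so that "valley marsh stone" is one unit: it corresponds to a single parenthesized sub-phrase.
The full structure is [[village [valley [marsh stone]]] merchant], in which [valley marsh stone] is a constituent.

yes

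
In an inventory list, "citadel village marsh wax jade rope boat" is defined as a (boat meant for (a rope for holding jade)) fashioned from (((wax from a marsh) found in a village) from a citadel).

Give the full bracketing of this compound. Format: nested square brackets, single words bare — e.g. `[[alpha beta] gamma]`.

Overall it is a kind of boat (specifically "jade rope boat"); the modifier is "citadel village marsh wax".
Within "citadel village marsh wax", the head is "wax" (specifically "village marsh wax") and the modifier is "citadel".
Within "village marsh wax", the head is "wax" (specifically "marsh wax") and the modifier is "village".
Within "marsh wax", the head is "wax" and the modifier is "marsh".
Within "jade rope boat", the head is "boat" and the modifier is "jade rope".
Within "jade rope", the head is "rope" and the modifier is "jade".
Assembled: [[citadel [village [marsh wax]]] [[jade rope] boat]].

[[citadel [village [marsh wax]]] [[jade rope] boat]]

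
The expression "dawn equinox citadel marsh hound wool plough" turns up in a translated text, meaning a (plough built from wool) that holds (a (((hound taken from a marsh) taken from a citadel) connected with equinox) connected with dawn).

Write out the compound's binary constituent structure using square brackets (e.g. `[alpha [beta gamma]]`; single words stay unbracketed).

The outermost head in the paraphrase is "plough" (specifically "wool plough"), modified by "dawn equinox citadel marsh hound".
"dawn equinox citadel marsh hound" → head "hound" (specifically "equinox citadel marsh hound"), modifier "dawn".
"equinox citadel marsh hound" → head "hound" (specifically "citadel marsh hound"), modifier "equinox".
"citadel marsh hound" → head "hound" (specifically "marsh hound"), modifier "citadel".
"marsh hound" → head "hound", modifier "marsh".
"wool plough" → head "plough", modifier "wool".
Assembled: [[dawn [equinox [citadel [marsh hound]]]] [wool plough]].

[[dawn [equinox [citadel [marsh hound]]]] [wool plough]]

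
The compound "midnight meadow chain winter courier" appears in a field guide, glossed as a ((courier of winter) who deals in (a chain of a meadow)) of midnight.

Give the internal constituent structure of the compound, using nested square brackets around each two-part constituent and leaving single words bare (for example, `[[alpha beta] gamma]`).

[midnight [[meadow chain] [winter courier]]]

The outermost head in the paraphrase is "courier" (specifically "meadow chain winter courier"), modified by "midnight".
Inside "meadow chain winter courier": head "courier" (specifically "winter courier"), modifier "meadow chain".
Inside "meadow chain": head "chain", modifier "meadow".
Inside "winter courier": head "courier", modifier "winter".
So the structure is [midnight [[meadow chain] [winter courier]]].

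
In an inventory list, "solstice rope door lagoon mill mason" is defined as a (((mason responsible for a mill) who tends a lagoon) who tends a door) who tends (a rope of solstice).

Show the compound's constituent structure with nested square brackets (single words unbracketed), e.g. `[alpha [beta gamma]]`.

Whole compound: head "mason" (specifically "door lagoon mill mason"), modifier "solstice rope".
Inside "solstice rope": head "rope", modifier "solstice".
Inside "door lagoon mill mason": head "mason" (specifically "lagoon mill mason"), modifier "door".
Inside "lagoon mill mason": head "mason" (specifically "mill mason"), modifier "lagoon".
Inside "mill mason": head "mason", modifier "mill".
So the structure is [[solstice rope] [door [lagoon [mill mason]]]].

[[solstice rope] [door [lagoon [mill mason]]]]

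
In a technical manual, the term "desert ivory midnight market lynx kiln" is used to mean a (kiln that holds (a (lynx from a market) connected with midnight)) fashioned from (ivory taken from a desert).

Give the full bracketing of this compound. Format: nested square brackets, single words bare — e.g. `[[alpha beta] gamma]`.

[[desert ivory] [[midnight [market lynx]] kiln]]

Whole compound: head "kiln" (specifically "midnight market lynx kiln"), modifier "desert ivory".
"desert ivory" → head "ivory", modifier "desert".
"midnight market lynx kiln" → head "kiln", modifier "midnight market lynx".
"midnight market lynx" → head "lynx" (specifically "market lynx"), modifier "midnight".
"market lynx" → head "lynx", modifier "market".
Assembled: [[desert ivory] [[midnight [market lynx]] kiln]].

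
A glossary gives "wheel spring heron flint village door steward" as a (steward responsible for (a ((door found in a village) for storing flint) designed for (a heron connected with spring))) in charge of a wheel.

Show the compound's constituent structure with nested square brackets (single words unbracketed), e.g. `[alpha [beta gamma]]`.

Whole compound: head "steward" (specifically "spring heron flint village door steward"), modifier "wheel".
Inside "spring heron flint village door steward": head "steward", modifier "spring heron flint village door".
Inside "spring heron flint village door": head "door" (specifically "flint village door"), modifier "spring heron".
Inside "spring heron": head "heron", modifier "spring".
Inside "flint village door": head "door" (specifically "village door"), modifier "flint".
Inside "village door": head "door", modifier "village".
So the structure is [wheel [[[spring heron] [flint [village door]]] steward]].

[wheel [[[spring heron] [flint [village door]]] steward]]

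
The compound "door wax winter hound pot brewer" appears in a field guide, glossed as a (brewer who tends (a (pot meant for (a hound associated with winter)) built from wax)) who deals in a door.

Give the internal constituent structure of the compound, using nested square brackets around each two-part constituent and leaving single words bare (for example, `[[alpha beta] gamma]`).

The outermost head in the paraphrase is "brewer" (specifically "wax winter hound pot brewer"), modified by "door".
Inside "wax winter hound pot brewer": head "brewer", modifier "wax winter hound pot".
Inside "wax winter hound pot": head "pot" (specifically "winter hound pot"), modifier "wax".
Inside "winter hound pot": head "pot", modifier "winter hound".
Inside "winter hound": head "hound", modifier "winter".
Putting it together: [door [[wax [[winter hound] pot]] brewer]].

[door [[wax [[winter hound] pot]] brewer]]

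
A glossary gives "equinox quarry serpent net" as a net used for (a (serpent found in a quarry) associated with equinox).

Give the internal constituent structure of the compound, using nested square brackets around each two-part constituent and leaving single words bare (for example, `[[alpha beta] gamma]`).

Whole compound: head "net", modifier "equinox quarry serpent".
Within "equinox quarry serpent", the head is "serpent" (specifically "quarry serpent") and the modifier is "equinox".
Within "quarry serpent", the head is "serpent" and the modifier is "quarry".
Putting it together: [[equinox [quarry serpent]] net].

[[equinox [quarry serpent]] net]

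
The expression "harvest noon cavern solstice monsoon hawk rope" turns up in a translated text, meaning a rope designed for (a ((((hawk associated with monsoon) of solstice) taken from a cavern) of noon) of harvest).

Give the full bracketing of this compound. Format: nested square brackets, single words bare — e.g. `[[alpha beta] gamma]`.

The outermost head in the paraphrase is "rope", modified by "harvest noon cavern solstice monsoon hawk".
"harvest noon cavern solstice monsoon hawk" → head "hawk" (specifically "noon cavern solstice monsoon hawk"), modifier "harvest".
"noon cavern solstice monsoon hawk" → head "hawk" (specifically "cavern solstice monsoon hawk"), modifier "noon".
"cavern solstice monsoon hawk" → head "hawk" (specifically "solstice monsoon hawk"), modifier "cavern".
"solstice monsoon hawk" → head "hawk" (specifically "monsoon hawk"), modifier "solstice".
"monsoon hawk" → head "hawk", modifier "monsoon".
Putting it together: [[harvest [noon [cavern [solstice [monsoon hawk]]]]] rope].

[[harvest [noon [cavern [solstice [monsoon hawk]]]]] rope]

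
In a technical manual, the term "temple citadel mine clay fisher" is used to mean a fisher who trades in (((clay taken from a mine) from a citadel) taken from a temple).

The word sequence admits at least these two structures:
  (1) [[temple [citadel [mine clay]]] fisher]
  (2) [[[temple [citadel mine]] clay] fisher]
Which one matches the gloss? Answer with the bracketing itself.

[[temple [citadel [mine clay]]] fisher]

The paraphrase's head is the "fisher" part ("fisher"); its modifier is "temple citadel mine clay".
That top-level split, carried through the inner groups, gives [[temple [citadel [mine clay]]] fisher].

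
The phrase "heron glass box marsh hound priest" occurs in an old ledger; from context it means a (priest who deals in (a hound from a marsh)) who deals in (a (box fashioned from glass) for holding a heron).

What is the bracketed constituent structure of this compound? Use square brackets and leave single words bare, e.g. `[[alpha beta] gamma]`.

Overall it is a kind of priest (specifically "marsh hound priest"); the modifier is "heron glass box".
"heron glass box" → head "box" (specifically "glass box"), modifier "heron".
"glass box" → head "box", modifier "glass".
"marsh hound priest" → head "priest", modifier "marsh hound".
"marsh hound" → head "hound", modifier "marsh".
Assembled: [[heron [glass box]] [[marsh hound] priest]].

[[heron [glass box]] [[marsh hound] priest]]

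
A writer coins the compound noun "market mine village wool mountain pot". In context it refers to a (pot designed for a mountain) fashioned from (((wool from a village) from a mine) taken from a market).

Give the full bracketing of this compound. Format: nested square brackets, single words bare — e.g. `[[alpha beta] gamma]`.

[[market [mine [village wool]]] [mountain pot]]

At the top level: head "pot" (specifically "mountain pot"); modifier "market mine village wool".
Within "market mine village wool", the head is "wool" (specifically "mine village wool") and the modifier is "market".
Within "mine village wool", the head is "wool" (specifically "village wool") and the modifier is "mine".
Within "village wool", the head is "wool" and the modifier is "village".
Within "mountain pot", the head is "pot" and the modifier is "mountain".
Putting it together: [[market [mine [village wool]]] [mountain pot]].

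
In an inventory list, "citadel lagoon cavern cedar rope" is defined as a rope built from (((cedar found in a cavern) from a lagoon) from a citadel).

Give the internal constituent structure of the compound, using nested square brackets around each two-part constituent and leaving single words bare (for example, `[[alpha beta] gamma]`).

Whole compound: head "rope", modifier "citadel lagoon cavern cedar".
"citadel lagoon cavern cedar" → head "cedar" (specifically "lagoon cavern cedar"), modifier "citadel".
"lagoon cavern cedar" → head "cedar" (specifically "cavern cedar"), modifier "lagoon".
"cavern cedar" → head "cedar", modifier "cavern".
Assembled: [[citadel [lagoon [cavern cedar]]] rope].

[[citadel [lagoon [cavern cedar]]] rope]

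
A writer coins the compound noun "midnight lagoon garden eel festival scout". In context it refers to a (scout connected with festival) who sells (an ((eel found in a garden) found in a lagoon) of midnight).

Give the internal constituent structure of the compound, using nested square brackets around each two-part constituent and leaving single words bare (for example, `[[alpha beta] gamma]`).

[[midnight [lagoon [garden eel]]] [festival scout]]

The outermost head in the paraphrase is "scout" (specifically "festival scout"), modified by "midnight lagoon garden eel".
Within "midnight lagoon garden eel", the head is "eel" (specifically "lagoon garden eel") and the modifier is "midnight".
Within "lagoon garden eel", the head is "eel" (specifically "garden eel") and the modifier is "lagoon".
Within "garden eel", the head is "eel" and the modifier is "garden".
Within "festival scout", the head is "scout" and the modifier is "festival".
Putting it together: [[midnight [lagoon [garden eel]]] [festival scout]].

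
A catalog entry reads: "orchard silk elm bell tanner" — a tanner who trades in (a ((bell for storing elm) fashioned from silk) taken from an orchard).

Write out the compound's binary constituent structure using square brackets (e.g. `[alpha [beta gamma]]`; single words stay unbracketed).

Whole compound: head "tanner", modifier "orchard silk elm bell".
Within "orchard silk elm bell", the head is "bell" (specifically "silk elm bell") and the modifier is "orchard".
Within "silk elm bell", the head is "bell" (specifically "elm bell") and the modifier is "silk".
Within "elm bell", the head is "bell" and the modifier is "elm".
So the structure is [[orchard [silk [elm bell]]] tanner].

[[orchard [silk [elm bell]]] tanner]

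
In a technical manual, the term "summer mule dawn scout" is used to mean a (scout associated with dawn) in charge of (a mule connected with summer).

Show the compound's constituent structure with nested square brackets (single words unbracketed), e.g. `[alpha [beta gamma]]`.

[[summer mule] [dawn scout]]

Overall it is a kind of scout (specifically "dawn scout"); the modifier is "summer mule".
"summer mule" → head "mule", modifier "summer".
"dawn scout" → head "scout", modifier "dawn".
So the structure is [[summer mule] [dawn scout]].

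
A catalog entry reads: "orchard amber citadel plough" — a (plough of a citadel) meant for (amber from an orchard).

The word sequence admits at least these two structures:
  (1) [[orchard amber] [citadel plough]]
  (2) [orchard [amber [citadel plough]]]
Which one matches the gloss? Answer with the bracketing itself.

The paraphrase's head is the "plough" part ("citadel plough"); its modifier is "orchard amber".
That top-level split, carried through the inner groups, gives [[orchard amber] [citadel plough]].

[[orchard amber] [citadel plough]]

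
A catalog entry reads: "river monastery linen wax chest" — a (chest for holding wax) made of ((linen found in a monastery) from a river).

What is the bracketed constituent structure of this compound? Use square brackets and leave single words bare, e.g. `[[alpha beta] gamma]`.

[[river [monastery linen]] [wax chest]]

Whole compound: head "chest" (specifically "wax chest"), modifier "river monastery linen".
Within "river monastery linen", the head is "linen" (specifically "monastery linen") and the modifier is "river".
Within "monastery linen", the head is "linen" and the modifier is "monastery".
Within "wax chest", the head is "chest" and the modifier is "wax".
So the structure is [[river [monastery linen]] [wax chest]].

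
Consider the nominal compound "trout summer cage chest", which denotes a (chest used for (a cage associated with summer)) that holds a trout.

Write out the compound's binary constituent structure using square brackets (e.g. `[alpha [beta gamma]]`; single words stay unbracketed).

[trout [[summer cage] chest]]

The outermost head in the paraphrase is "chest" (specifically "summer cage chest"), modified by "trout".
Inside "summer cage chest": head "chest", modifier "summer cage".
Inside "summer cage": head "cage", modifier "summer".
Putting it together: [trout [[summer cage] chest]].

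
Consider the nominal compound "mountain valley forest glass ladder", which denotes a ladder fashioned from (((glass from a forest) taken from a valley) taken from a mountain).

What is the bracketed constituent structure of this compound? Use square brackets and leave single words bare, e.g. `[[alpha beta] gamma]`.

[[mountain [valley [forest glass]]] ladder]

At the top level: head "ladder"; modifier "mountain valley forest glass".
Inside "mountain valley forest glass": head "glass" (specifically "valley forest glass"), modifier "mountain".
Inside "valley forest glass": head "glass" (specifically "forest glass"), modifier "valley".
Inside "forest glass": head "glass", modifier "forest".
Putting it together: [[mountain [valley [forest glass]]] ladder].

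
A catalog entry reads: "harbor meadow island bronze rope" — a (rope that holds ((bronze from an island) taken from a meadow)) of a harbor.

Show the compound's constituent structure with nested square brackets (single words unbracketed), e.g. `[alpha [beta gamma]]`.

[harbor [[meadow [island bronze]] rope]]

Whole compound: head "rope" (specifically "meadow island bronze rope"), modifier "harbor".
"meadow island bronze rope" → head "rope", modifier "meadow island bronze".
"meadow island bronze" → head "bronze" (specifically "island bronze"), modifier "meadow".
"island bronze" → head "bronze", modifier "island".
Assembled: [harbor [[meadow [island bronze]] rope]].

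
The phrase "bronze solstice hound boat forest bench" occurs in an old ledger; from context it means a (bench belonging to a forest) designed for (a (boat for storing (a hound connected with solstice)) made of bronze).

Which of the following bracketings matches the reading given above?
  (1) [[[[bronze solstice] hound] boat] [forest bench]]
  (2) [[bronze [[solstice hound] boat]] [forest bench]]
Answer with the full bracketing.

The paraphrase's head is the "bench" part ("forest bench"); its modifier is "bronze solstice hound boat".
That top-level split, carried through the inner groups, gives [[bronze [[solstice hound] boat]] [forest bench]].

[[bronze [[solstice hound] boat]] [forest bench]]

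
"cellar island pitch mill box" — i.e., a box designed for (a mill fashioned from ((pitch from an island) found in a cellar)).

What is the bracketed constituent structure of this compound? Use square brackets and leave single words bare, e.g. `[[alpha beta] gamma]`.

[[[cellar [island pitch]] mill] box]

The outermost head in the paraphrase is "box", modified by "cellar island pitch mill".
"cellar island pitch mill" → head "mill", modifier "cellar island pitch".
"cellar island pitch" → head "pitch" (specifically "island pitch"), modifier "cellar".
"island pitch" → head "pitch", modifier "island".
Assembled: [[[cellar [island pitch]] mill] box].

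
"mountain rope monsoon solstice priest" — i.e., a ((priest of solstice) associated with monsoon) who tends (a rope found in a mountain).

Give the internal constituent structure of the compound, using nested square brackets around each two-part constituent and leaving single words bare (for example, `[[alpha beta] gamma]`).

[[mountain rope] [monsoon [solstice priest]]]

The outermost head in the paraphrase is "priest" (specifically "monsoon solstice priest"), modified by "mountain rope".
Within "mountain rope", the head is "rope" and the modifier is "mountain".
Within "monsoon solstice priest", the head is "priest" (specifically "solstice priest") and the modifier is "monsoon".
Within "solstice priest", the head is "priest" and the modifier is "solstice".
Putting it together: [[mountain rope] [monsoon [solstice priest]]].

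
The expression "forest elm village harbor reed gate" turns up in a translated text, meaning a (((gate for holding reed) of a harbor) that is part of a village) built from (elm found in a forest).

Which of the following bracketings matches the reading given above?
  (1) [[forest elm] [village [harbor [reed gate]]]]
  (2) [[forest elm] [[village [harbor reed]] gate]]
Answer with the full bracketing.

[[forest elm] [village [harbor [reed gate]]]]

The paraphrase's head is the "gate" part ("village harbor reed gate"); its modifier is "forest elm".
That top-level split, carried through the inner groups, gives [[forest elm] [village [harbor [reed gate]]]].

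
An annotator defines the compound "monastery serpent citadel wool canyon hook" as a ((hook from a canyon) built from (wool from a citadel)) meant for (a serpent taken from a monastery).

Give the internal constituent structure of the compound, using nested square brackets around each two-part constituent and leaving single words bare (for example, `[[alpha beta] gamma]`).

The outermost head in the paraphrase is "hook" (specifically "citadel wool canyon hook"), modified by "monastery serpent".
Inside "monastery serpent": head "serpent", modifier "monastery".
Inside "citadel wool canyon hook": head "hook" (specifically "canyon hook"), modifier "citadel wool".
Inside "citadel wool": head "wool", modifier "citadel".
Inside "canyon hook": head "hook", modifier "canyon".
Assembled: [[monastery serpent] [[citadel wool] [canyon hook]]].

[[monastery serpent] [[citadel wool] [canyon hook]]]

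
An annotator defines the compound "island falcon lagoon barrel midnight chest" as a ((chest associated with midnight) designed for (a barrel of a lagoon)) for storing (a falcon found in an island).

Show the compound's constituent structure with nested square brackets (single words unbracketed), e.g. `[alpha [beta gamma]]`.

Overall it is a kind of chest (specifically "lagoon barrel midnight chest"); the modifier is "island falcon".
Inside "island falcon": head "falcon", modifier "island".
Inside "lagoon barrel midnight chest": head "chest" (specifically "midnight chest"), modifier "lagoon barrel".
Inside "lagoon barrel": head "barrel", modifier "lagoon".
Inside "midnight chest": head "chest", modifier "midnight".
So the structure is [[island falcon] [[lagoon barrel] [midnight chest]]].

[[island falcon] [[lagoon barrel] [midnight chest]]]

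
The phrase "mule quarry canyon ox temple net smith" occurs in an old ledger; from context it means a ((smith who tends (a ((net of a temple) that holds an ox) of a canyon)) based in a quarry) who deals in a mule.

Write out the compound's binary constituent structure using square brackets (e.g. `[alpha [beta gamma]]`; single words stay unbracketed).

Overall it is a kind of smith (specifically "quarry canyon ox temple net smith"); the modifier is "mule".
Within "quarry canyon ox temple net smith", the head is "smith" (specifically "canyon ox temple net smith") and the modifier is "quarry".
Within "canyon ox temple net smith", the head is "smith" and the modifier is "canyon ox temple net".
Within "canyon ox temple net", the head is "net" (specifically "ox temple net") and the modifier is "canyon".
Within "ox temple net", the head is "net" (specifically "temple net") and the modifier is "ox".
Within "temple net", the head is "net" and the modifier is "temple".
So the structure is [mule [quarry [[canyon [ox [temple net]]] smith]]].

[mule [quarry [[canyon [ox [temple net]]] smith]]]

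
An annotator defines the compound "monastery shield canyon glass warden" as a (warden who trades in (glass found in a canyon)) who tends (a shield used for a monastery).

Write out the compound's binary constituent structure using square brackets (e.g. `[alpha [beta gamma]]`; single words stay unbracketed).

[[monastery shield] [[canyon glass] warden]]

Whole compound: head "warden" (specifically "canyon glass warden"), modifier "monastery shield".
"monastery shield" → head "shield", modifier "monastery".
"canyon glass warden" → head "warden", modifier "canyon glass".
"canyon glass" → head "glass", modifier "canyon".
Assembled: [[monastery shield] [[canyon glass] warden]].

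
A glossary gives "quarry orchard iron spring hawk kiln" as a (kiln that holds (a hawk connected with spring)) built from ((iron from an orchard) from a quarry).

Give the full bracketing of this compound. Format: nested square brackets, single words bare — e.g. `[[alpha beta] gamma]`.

Whole compound: head "kiln" (specifically "spring hawk kiln"), modifier "quarry orchard iron".
Inside "quarry orchard iron": head "iron" (specifically "orchard iron"), modifier "quarry".
Inside "orchard iron": head "iron", modifier "orchard".
Inside "spring hawk kiln": head "kiln", modifier "spring hawk".
Inside "spring hawk": head "hawk", modifier "spring".
So the structure is [[quarry [orchard iron]] [[spring hawk] kiln]].

[[quarry [orchard iron]] [[spring hawk] kiln]]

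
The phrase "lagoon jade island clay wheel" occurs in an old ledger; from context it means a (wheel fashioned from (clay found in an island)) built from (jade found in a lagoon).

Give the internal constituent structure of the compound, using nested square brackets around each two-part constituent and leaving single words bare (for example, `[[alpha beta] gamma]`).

[[lagoon jade] [[island clay] wheel]]

Overall it is a kind of wheel (specifically "island clay wheel"); the modifier is "lagoon jade".
Within "lagoon jade", the head is "jade" and the modifier is "lagoon".
Within "island clay wheel", the head is "wheel" and the modifier is "island clay".
Within "island clay", the head is "clay" and the modifier is "island".
Assembled: [[lagoon jade] [[island clay] wheel]].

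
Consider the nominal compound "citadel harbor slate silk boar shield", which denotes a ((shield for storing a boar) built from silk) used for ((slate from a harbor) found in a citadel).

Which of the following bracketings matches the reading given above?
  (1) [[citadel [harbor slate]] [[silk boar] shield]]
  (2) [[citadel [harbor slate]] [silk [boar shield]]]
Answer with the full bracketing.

The paraphrase's head is the "shield" part ("silk boar shield"); its modifier is "citadel harbor slate".
That top-level split, carried through the inner groups, gives [[citadel [harbor slate]] [silk [boar shield]]].

[[citadel [harbor slate]] [silk [boar shield]]]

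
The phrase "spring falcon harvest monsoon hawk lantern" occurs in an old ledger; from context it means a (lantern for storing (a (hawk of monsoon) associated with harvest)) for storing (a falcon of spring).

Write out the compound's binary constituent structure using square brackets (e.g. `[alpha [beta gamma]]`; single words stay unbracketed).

The outermost head in the paraphrase is "lantern" (specifically "harvest monsoon hawk lantern"), modified by "spring falcon".
Inside "spring falcon": head "falcon", modifier "spring".
Inside "harvest monsoon hawk lantern": head "lantern", modifier "harvest monsoon hawk".
Inside "harvest monsoon hawk": head "hawk" (specifically "monsoon hawk"), modifier "harvest".
Inside "monsoon hawk": head "hawk", modifier "monsoon".
So the structure is [[spring falcon] [[harvest [monsoon hawk]] lantern]].

[[spring falcon] [[harvest [monsoon hawk]] lantern]]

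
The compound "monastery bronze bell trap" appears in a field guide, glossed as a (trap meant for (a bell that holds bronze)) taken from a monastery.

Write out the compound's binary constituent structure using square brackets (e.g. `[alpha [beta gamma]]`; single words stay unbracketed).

[monastery [[bronze bell] trap]]

Whole compound: head "trap" (specifically "bronze bell trap"), modifier "monastery".
Inside "bronze bell trap": head "trap", modifier "bronze bell".
Inside "bronze bell": head "bell", modifier "bronze".
Assembled: [monastery [[bronze bell] trap]].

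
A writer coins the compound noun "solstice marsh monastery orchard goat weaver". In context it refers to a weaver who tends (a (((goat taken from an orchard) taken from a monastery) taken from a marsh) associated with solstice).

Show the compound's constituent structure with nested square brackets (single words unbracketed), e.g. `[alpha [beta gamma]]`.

Overall it is a kind of weaver; the modifier is "solstice marsh monastery orchard goat".
Inside "solstice marsh monastery orchard goat": head "goat" (specifically "marsh monastery orchard goat"), modifier "solstice".
Inside "marsh monastery orchard goat": head "goat" (specifically "monastery orchard goat"), modifier "marsh".
Inside "monastery orchard goat": head "goat" (specifically "orchard goat"), modifier "monastery".
Inside "orchard goat": head "goat", modifier "orchard".
Assembled: [[solstice [marsh [monastery [orchard goat]]]] weaver].

[[solstice [marsh [monastery [orchard goat]]]] weaver]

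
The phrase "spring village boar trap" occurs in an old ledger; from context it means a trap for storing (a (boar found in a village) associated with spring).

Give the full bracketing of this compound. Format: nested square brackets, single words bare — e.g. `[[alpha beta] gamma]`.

[[spring [village boar]] trap]

Whole compound: head "trap", modifier "spring village boar".
Inside "spring village boar": head "boar" (specifically "village boar"), modifier "spring".
Inside "village boar": head "boar", modifier "village".
Putting it together: [[spring [village boar]] trap].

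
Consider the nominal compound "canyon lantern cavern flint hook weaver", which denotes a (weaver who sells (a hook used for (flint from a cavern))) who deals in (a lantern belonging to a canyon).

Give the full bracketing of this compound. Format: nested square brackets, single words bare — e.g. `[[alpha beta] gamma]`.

At the top level: head "weaver" (specifically "cavern flint hook weaver"); modifier "canyon lantern".
"canyon lantern" → head "lantern", modifier "canyon".
"cavern flint hook weaver" → head "weaver", modifier "cavern flint hook".
"cavern flint hook" → head "hook", modifier "cavern flint".
"cavern flint" → head "flint", modifier "cavern".
Putting it together: [[canyon lantern] [[[cavern flint] hook] weaver]].

[[canyon lantern] [[[cavern flint] hook] weaver]]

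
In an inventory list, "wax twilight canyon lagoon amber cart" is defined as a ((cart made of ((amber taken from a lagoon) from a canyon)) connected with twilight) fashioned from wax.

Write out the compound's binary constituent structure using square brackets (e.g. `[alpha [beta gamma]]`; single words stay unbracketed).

Whole compound: head "cart" (specifically "twilight canyon lagoon amber cart"), modifier "wax".
Inside "twilight canyon lagoon amber cart": head "cart" (specifically "canyon lagoon amber cart"), modifier "twilight".
Inside "canyon lagoon amber cart": head "cart", modifier "canyon lagoon amber".
Inside "canyon lagoon amber": head "amber" (specifically "lagoon amber"), modifier "canyon".
Inside "lagoon amber": head "amber", modifier "lagoon".
So the structure is [wax [twilight [[canyon [lagoon amber]] cart]]].

[wax [twilight [[canyon [lagoon amber]] cart]]]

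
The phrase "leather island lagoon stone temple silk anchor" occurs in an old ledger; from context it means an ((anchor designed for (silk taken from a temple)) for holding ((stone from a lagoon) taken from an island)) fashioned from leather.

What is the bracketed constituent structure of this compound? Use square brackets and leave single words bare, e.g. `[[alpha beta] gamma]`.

The outermost head in the paraphrase is "anchor" (specifically "island lagoon stone temple silk anchor"), modified by "leather".
Within "island lagoon stone temple silk anchor", the head is "anchor" (specifically "temple silk anchor") and the modifier is "island lagoon stone".
Within "island lagoon stone", the head is "stone" (specifically "lagoon stone") and the modifier is "island".
Within "lagoon stone", the head is "stone" and the modifier is "lagoon".
Within "temple silk anchor", the head is "anchor" and the modifier is "temple silk".
Within "temple silk", the head is "silk" and the modifier is "temple".
Putting it together: [leather [[island [lagoon stone]] [[temple silk] anchor]]].

[leather [[island [lagoon stone]] [[temple silk] anchor]]]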